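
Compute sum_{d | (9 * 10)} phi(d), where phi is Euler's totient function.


First, 9 * 10 = 90. One classical identity is sum_{d | n} phi(d) = n (each k in [1, n] has a unique gcd with n, and among the k's with gcd(k, n) = n/d there are phi(d) of them). So the sum equals 90. We also verify directly:
Divisors of 90: 1, 2, 3, 5, 6, 9, 10, 15, 18, 30, 45, 90.
phi values: 1, 1, 2, 4, 2, 6, 4, 8, 6, 8, 24, 24.
Sum = 90.

90


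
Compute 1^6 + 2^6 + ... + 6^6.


This power sum has a closed form given by Faulhaber's formula
sum_{k=1}^{m} k^p = (1 / (p + 1)) * sum_{j=0}^{p} C(p + 1, j) B_j m^(p + 1 - j),
but for small m direct computation is fastest:
1 + 64 + 729 + 4096 + 15625 + 46656 = 67171.

67171


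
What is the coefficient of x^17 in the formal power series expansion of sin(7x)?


The Maclaurin series is sin(t) = sum_{k>=0} (-1)^k t^(2k+1) / (2k+1)!, so substituting t = 7x, only odd powers of x are nonzero, with coefficient of x^(2k+1) equal to (-1)^k 7^(2k+1) / (2k+1)!.
Write 17 = 2*8 + 1, giving the coefficient (-1)^8 * 7^17 / 17! = 232630513987207/355687428096000 = 4747561509943/7258927104000.

4747561509943/7258927104000


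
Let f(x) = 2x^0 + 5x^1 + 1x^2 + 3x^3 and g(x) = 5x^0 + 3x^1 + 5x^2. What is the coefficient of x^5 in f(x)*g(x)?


Cauchy product at x^5:
3*5
= 15

15


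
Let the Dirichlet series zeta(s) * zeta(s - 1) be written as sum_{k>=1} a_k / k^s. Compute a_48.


Convolution gives a_k = sum_{d | k} d * 1 = sum_{d | k} d = sigma(k), the sum of positive divisors of k.
For k = 48, the divisors are 1, 2, 3, 4, 6, 8, 12, 16, 24, 48, so
sigma(48) = 1 + 2 + 3 + 4 + 6 + 8 + 12 + 16 + 24 + 48 = 124.

124


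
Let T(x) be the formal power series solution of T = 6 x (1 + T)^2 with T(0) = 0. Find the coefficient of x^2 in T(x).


Apply the Lagrange inversion formula: if T = 6 x * phi(T) with phi(t) = (1 + t)^2, then [x^n] T = 6^n * (1/n) [t^(n-1)] phi(t)^n = 6^n * (1/n) [t^(n-1)] (1 + t)^(2n) = 6^n * (1/n) C(2n, n-1).
Using the identity C(2n, n-1) = C(2n, n) * n / (n+1), the unscaled factor equals C(2n, n) / (n+1) = C_n, the n-th Catalan number.
For n = 2: C_2 = C(4, 2) / 3 = 6/3 = 2.
With the 6^2 = 36 factor, the coefficient is 36 * 2 = 72.

72


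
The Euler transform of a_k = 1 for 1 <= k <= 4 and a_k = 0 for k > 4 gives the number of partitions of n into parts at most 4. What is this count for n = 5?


Partitions of 5 into parts at most 4:
Using generating function (1-x)^(-1)(1-x^2)^(-1)...(1-x^4)^(-1),
the coefficient of x^5 = 6

6


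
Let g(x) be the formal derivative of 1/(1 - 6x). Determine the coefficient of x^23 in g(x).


Differentiate termwise: d/dx sum_{k>=0} 6^k x^k = sum_{k>=1} k 6^k x^(k-1) = sum_{j>=0} (j+1) 6^(j+1) x^j.
Equivalently, d/dx [1/(1 - 6x)] = 6/(1 - 6x)^2.
For j = 23: 24 * 6^24 = 24 * 4738381338321616896 = 113721152119718805504.

113721152119718805504


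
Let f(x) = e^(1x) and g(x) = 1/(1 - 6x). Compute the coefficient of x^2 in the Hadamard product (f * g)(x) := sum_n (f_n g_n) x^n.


Expanding: f_k = 1^k/k! (from e^(1x)) and g_k = 6^k (from 1/(1 - 6x)). So the Hadamard coefficient (f * g)_k = 1^k 6^k / k! = (6)^k / k!.
For k = 2: 6^2/2! = 36/2 = 18.

18


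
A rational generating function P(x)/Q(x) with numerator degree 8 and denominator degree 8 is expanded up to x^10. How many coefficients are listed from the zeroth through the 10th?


Expanding up to x^10 gives the coefficients for x^0, x^1, ..., x^10.
That is 10 + 1 = 11 coefficients in total.

11


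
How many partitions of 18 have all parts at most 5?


Using the generating function (1-x)^(-1)(1-x^2)^(-1)...(1-x^5)^(-1),
the coefficient of x^18 counts these restricted partitions.
Result = 141

141


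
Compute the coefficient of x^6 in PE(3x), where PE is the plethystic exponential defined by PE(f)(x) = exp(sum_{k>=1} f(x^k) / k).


With f(x) = 3x, the exponent is sum_{k>=1} 3 x^k / k = 3 * (-ln(1 - x)). Exponentiating:
PE(3x) = exp(-3 ln(1 - x)) = 1/(1 - x)^3.
By the negative binomial expansion, [x^n] 1/(1 - x)^3 = C(n + 2, 2).
For n = 6: C(8, 2) = 28.

28


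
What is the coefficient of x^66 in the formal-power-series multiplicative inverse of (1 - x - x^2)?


Let the inverse be f(x) = sum_{k>=0} a_k x^k. From f(x) * (1 - x - x^2) = 1 and matching coefficients:
 x^0: a_0 = 1.
 x^1: a_1 - a_0 = 0, so a_1 = 1.
 x^k (k >= 2): a_k - a_{k-1} - a_{k-2} = 0, i.e. a_k = a_{k-1} + a_{k-2}.
This is the Fibonacci-type recurrence shifted so that a_0 = a_1 = 1.
Iterating: a_0=1, a_1=1, a_2=2, a_3=3, a_4=5, a_5=8, a_6=13, a_7=21, a_8=34, a_9=55, ...
a_66 = 44945570212853.

44945570212853


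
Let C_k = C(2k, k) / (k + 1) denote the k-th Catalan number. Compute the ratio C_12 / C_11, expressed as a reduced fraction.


Using C_k = (2k)! / (k! (k+1)!), the ratio C_{k+1}/C_k simplifies to
C_{k+1}/C_k = [(2k+2)! / ((k+1)! (k+2)!)] * [k! (k+1)! / (2k)!]
 = (2k+2)(2k+1) / ((k+1)(k+2)) = 2(2k+1) / (k+2).
For k = 11: 2(2*11 + 1) / (11 + 2) = 46/13 = 46/13.

46/13


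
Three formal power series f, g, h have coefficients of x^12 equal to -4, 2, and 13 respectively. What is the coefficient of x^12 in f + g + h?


Series addition is componentwise:
-4 + 2 + 13
= 11

11


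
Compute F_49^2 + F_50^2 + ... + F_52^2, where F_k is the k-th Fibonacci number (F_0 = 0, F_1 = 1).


There is a standard identity sum_{k=0}^{N} F_k^2 = F_N * F_{N+1} (proved inductively from the telescoping relation F_k^2 = F_k F_{k+1} - F_{k-1} F_k). Then
sum_{k=49}^{52} F_k^2 = F_52 F_53 - F_48 F_49.
Computing: F_52 = 32951280099, F_53 = 53316291173, F_48 = 4807526976, F_49 = 7778742049.
Sum = 32951280099 * 53316291173 - 4807526976 * 7778742049 = 1719443532041451252303.

1719443532041451252303


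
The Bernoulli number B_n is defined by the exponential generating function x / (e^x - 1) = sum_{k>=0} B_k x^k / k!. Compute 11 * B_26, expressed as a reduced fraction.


Bernoulli numbers can also be computed recursively via B_0 = 1 and sum_{j=0}^{m} C(m+1, j) B_j = 0 for m >= 1. Odd-index Bernoulli numbers vanish for k >= 3.
Computing B_26 = 8553103/6, so 11 * B_26 = 11 * 8553103/6 = 94084133/6.

94084133/6


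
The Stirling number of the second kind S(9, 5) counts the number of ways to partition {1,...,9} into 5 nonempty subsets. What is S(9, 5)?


Using the explicit formula S(n,k) = (1/k!) sum_{j=0}^{k} (-1)^(k-j) C(k,j) j^n:
S(9, 5) = 6951
Equivalently, S(n,k) is n! times the coefficient of x^n in the EGF (e^x - 1)^k / k!.

6951


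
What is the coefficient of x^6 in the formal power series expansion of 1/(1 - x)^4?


The expansion 1/(1 - x)^r = sum_{k>=0} C(k + r - 1, r - 1) x^k follows from the multiset / negative-binomial theorem (or from repeated differentiation of the geometric series).
For r = 4 and k = 6:
C(9, 3) = 362880 / (6 * 720) = 84.

84


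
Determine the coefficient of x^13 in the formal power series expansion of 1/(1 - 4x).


The geometric series identity gives 1/(1 - c x) = sum_{k>=0} c^k x^k, so the coefficient of x^k is c^k.
Here c = 4 and k = 13.
Computing: 4^13 = 67108864

67108864


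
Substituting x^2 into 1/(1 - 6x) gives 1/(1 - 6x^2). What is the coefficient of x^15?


Since 1/(1 - 6x^2) only has even powers of x,
the coefficient of x^15 (odd) is 0.

0


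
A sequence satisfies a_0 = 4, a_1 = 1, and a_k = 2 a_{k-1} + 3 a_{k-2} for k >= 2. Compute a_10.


The characteristic equation is t^2 - 2 t - 3 = 0, with roots r_1 = 3 and r_2 = -1 (so c_1 = r_1 + r_2, c_2 = -r_1 r_2 as required).
One can use the closed form a_n = A r_1^n + B r_2^n, but direct iteration is more reliable:
a_0 = 4, a_1 = 1, a_2 = 14, a_3 = 31, a_4 = 104, a_5 = 301, a_6 = 914, a_7 = 2731, a_8 = 8204, a_9 = 24601, a_10 = 73814.
So a_10 = 73814.

73814


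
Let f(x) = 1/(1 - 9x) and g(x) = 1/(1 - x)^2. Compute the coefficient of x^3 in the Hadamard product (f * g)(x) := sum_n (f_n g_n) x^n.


f has coefficients f_k = 9^k. For g = 1/(1 - x)^2 the coefficient is g_k = C(k + 1, 1) = k + 1. The Hadamard coefficient is (f * g)_k = 9^k * (k + 1).
For k = 3: 9^3 * 4 = 729 * 4 = 2916.

2916


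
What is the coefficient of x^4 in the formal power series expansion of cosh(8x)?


The Maclaurin series is cosh(t) = sum_{m>=0} t^(2m) / (2m)!, so substituting t = 8x, only even powers of x are nonzero, with coefficient of x^(2m) equal to 8^(2m) / (2m)!.
For x^4 the coefficient is 8^4/4! = 4096/24 = 512/3.

512/3


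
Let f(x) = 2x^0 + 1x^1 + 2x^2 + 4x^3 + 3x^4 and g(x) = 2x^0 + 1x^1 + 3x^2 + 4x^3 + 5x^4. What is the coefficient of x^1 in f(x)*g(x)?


Cauchy product at x^1:
2*1 + 1*2
= 4

4


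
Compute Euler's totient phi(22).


phi(n) counts integers in [1, n] coprime to n. Using the multiplicative formula phi(n) = n * prod_{p | n} (1 - 1/p):
22 = 2 * 11, so
phi(22) = 22 * (1 - 1/2) * (1 - 1/11) = 10.

10


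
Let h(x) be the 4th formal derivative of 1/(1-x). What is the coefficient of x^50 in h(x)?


Differentiating 4 times: d^4/dx^4 [1/(1-x)] = 4!/(1-x)^5.
The expansion 1/(1-x)^5 = sum_{k>=0} C(k+4, 4) x^k, so the coefficient of x^n in 4!/(1-x)^5 is 4! * C(n+4, 4).
For n = 50: 24 * C(54, 4) = 24 * 316251 = 7590024

7590024


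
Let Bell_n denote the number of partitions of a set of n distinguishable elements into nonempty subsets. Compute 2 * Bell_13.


Bell_13 can be computed from the Bell triangle or from Dobinski's identity Bell_n = (1/e) * sum_{k>=0} k^n / k!.
Computing Bell_13 = 27644437.
Then 2 * 27644437 = 55288874.

55288874


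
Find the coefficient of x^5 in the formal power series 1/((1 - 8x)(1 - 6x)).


By partial fractions or Cauchy convolution:
The coefficient equals sum_{k=0}^{5} 8^k * 6^(5-k).
= 107744

107744


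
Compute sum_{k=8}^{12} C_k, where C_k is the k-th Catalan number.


C_8 through C_12: 1430, 4862, 16796, 58786, 208012
Sum = 1430 + 4862 + 16796 + 58786 + 208012
= 289886

289886


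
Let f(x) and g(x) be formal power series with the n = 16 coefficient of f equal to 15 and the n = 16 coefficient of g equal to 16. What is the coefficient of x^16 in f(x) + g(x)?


Addition of formal power series is termwise.
The coefficient of x^16 in f + g = 15 + 16
= 31

31


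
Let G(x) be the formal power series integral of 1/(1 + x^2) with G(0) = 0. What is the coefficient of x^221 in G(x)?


1/(1 + x^2) = sum_{j>=0} (-1)^j x^(2j). Integrating termwise with G(0) = 0:
G(x) = sum_{j>=0} (-1)^j x^(2j+1) / (2j+1) = arctan(x).
Only odd powers are nonzero. For x^221 write 221 = 2*110 + 1, giving
(-1)^110 / 221 = 1/221 = 1/221.

1/221


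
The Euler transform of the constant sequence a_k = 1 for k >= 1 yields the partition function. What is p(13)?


The Euler transform converts the sequence a_k = 1 into the number of integer partitions.
Using the recurrence or dynamic programming:
p(13) = 101

101


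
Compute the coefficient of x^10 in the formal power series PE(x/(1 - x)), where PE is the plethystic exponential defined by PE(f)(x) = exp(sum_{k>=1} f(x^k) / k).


For f(x) = x/(1 - x) we have
sum_{k>=1} f(x^k) / k = sum_{k>=1} (1/k) * x^k / (1 - x^k) = sum_{k, m >= 1} x^(k m) / k,
which after exponentiating simplifies to
PE(x/(1 - x)) = prod_{k>=1} 1 / (1 - x^k).
This is the generating function for the partition function p(n), so the coefficient of x^10 is p(10).
Computing p(10) by dynamic programming over parts 1, 2, ..., 10: p(10) = 42.

42


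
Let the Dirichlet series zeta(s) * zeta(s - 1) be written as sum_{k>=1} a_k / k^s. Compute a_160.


Convolution gives a_k = sum_{d | k} d * 1 = sum_{d | k} d = sigma(k), the sum of positive divisors of k.
For k = 160, the divisors are 1, 2, 4, 5, 8, 10, 16, 20, 32, 40, 80, 160, so
sigma(160) = 1 + 2 + 4 + 5 + 8 + 10 + 16 + 20 + 32 + 40 + 80 + 160 = 378.

378


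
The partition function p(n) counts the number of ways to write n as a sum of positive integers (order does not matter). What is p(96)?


Using the generating function prod_{k>=1} 1/(1-x^k), we compute p(96).
By dynamic programming over parts 1 through 96:
p(96) = 118114304

118114304


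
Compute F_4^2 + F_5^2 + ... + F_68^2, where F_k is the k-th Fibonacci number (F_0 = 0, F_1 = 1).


There is a standard identity sum_{k=0}^{N} F_k^2 = F_N * F_{N+1} (proved inductively from the telescoping relation F_k^2 = F_k F_{k+1} - F_{k-1} F_k). Then
sum_{k=4}^{68} F_k^2 = F_68 F_69 - F_3 F_4.
Computing: F_68 = 72723460248141, F_69 = 117669030460994, F_3 = 2, F_4 = 3.
Sum = 72723460248141 * 117669030460994 - 2 * 3 = 8557299059167389606861512148.

8557299059167389606861512148


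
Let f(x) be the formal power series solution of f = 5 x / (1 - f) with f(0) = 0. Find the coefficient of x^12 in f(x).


Apply Lagrange inversion: f = 5 x * phi(f) with phi(t) = 1/(1 - t), so
[x^n] f = 5^n * (1/n) [t^(n-1)] phi(t)^n = 5^n * (1/n) [t^(n-1)] (1 - t)^(-n) = 5^n * (1/n) C(2n - 2, n - 1) = 5^n * C_{n-1}.
For n = 12: C_11 = C(22, 11) / 12 = 705432/12 = 58786.
With the 5^12 = 244140625 factor, the coefficient is 244140625 * 58786 = 14352050781250.

14352050781250


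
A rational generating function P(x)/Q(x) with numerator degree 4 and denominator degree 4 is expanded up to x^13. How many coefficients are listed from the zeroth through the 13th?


Expanding up to x^13 gives the coefficients for x^0, x^1, ..., x^13.
That is 13 + 1 = 14 coefficients in total.

14


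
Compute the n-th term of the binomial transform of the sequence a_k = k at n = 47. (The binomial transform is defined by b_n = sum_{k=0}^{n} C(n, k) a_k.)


With a_k = k, b_n = sum_{k=0}^{n} C(n, k) k. Using k * C(n, k) = n * C(n-1, k-1) gives b_n = n * sum_{k>=1} C(n-1, k-1) = n * 2^(n-1).
For n = 47: 47 * 2^46 = 47 * 70368744177664 = 3307330976350208.

3307330976350208


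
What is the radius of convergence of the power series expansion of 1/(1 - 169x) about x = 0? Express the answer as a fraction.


Expanding 1/(1 - 169x) = sum_{k>=0} 169^k x^k, the series converges when |169x| < 1, i.e., |x| < 1/169.
So the radius of convergence is 1/169 = 1/169.

1/169


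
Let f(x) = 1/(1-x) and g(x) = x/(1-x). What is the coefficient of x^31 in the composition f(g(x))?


First simplify the composition: f(g(x)) = 1/(1 - x/(1-x)) = (1-x)/((1-x) - x) = (1-x)/(1-2x).
Now extract the coefficient. Write (1-x)/(1-2x) = 1/(1-2x) - x/(1-2x).
The coefficient of x^n in 1/(1-2x) is 2^n, and in x/(1-2x) is 2^(n-1) (for n >= 1).
So the coefficient of x^31 is 2^31 - 2^30 = 2147483648 - 1073741824 = 1073741824.

1073741824


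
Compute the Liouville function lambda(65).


The Liouville function is lambda(k) = (-1)^Omega(k), where Omega(k) counts the prime factors of k with multiplicity.
Factoring: 65 = 5 * 13, so Omega(65) = 2.
lambda(65) = (-1)^2 = 1.

1


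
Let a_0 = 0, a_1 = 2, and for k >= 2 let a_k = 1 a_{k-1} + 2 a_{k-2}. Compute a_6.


Iterating the recurrence forward:
a_0 = 0
a_1 = 2
a_2 = 1*2 + 2*0 = 2
a_3 = 1*2 + 2*2 = 6
a_4 = 1*6 + 2*2 = 10
a_5 = 1*10 + 2*6 = 22
a_6 = 1*22 + 2*10 = 42
So a_6 = 42.

42


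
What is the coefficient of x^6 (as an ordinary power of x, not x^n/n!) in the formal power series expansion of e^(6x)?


The exponential series is e^y = sum_{k>=0} y^k / k!. Substituting y = 6x gives
e^(6x) = sum_{k>=0} 6^k x^k / k!.
So the coefficient of x^n is a^n/n! with a = 6, n = 6:
6^6 / 6! = 46656/720 = 324/5

324/5


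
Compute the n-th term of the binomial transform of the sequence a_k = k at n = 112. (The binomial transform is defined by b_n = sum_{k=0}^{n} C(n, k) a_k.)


With a_k = k, b_n = sum_{k=0}^{n} C(n, k) k. Using k * C(n, k) = n * C(n-1, k-1) gives b_n = n * sum_{k>=1} C(n-1, k-1) = n * 2^(n-1).
For n = 112: 112 * 2^111 = 112 * 2596148429267413814265248164610048 = 290768624077950347197707794436325376.

290768624077950347197707794436325376


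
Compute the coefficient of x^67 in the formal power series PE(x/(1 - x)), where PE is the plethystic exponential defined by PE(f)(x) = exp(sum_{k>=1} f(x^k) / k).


For f(x) = x/(1 - x) we have
sum_{k>=1} f(x^k) / k = sum_{k>=1} (1/k) * x^k / (1 - x^k) = sum_{k, m >= 1} x^(k m) / k,
which after exponentiating simplifies to
PE(x/(1 - x)) = prod_{k>=1} 1 / (1 - x^k).
This is the generating function for the partition function p(n), so the coefficient of x^67 is p(67).
Computing p(67) by dynamic programming over parts 1, 2, ..., 67: p(67) = 2679689.

2679689


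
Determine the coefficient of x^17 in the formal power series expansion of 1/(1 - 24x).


The geometric series identity gives 1/(1 - c x) = sum_{k>=0} c^k x^k, so the coefficient of x^k is c^k.
Here c = 24 and k = 17.
Computing: 24^17 = 290797794982682557415424

290797794982682557415424


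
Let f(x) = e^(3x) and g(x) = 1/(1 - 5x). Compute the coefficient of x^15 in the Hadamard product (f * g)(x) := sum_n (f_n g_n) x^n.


Expanding: f_k = 3^k/k! (from e^(3x)) and g_k = 5^k (from 1/(1 - 5x)). So the Hadamard coefficient (f * g)_k = 3^k 5^k / k! = (15)^k / k!.
For k = 15: 15^15/15! = 437893890380859375/1307674368000 = 4805419921875/14350336.

4805419921875/14350336


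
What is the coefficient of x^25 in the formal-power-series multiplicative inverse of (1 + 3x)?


The inverse is 1/(1 + 3x). Apply the geometric identity 1/(1 - y) = sum_{k>=0} y^k with y = -3x:
1/(1 + 3x) = sum_{k>=0} (-3)^k x^k.
So the coefficient of x^25 is (-3)^25 = -847288609443.

-847288609443


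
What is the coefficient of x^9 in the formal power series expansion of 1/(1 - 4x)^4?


The general identity 1/(1 - c x)^r = sum_{k>=0} c^k C(k + r - 1, r - 1) x^k follows by substituting y = c x into 1/(1 - y)^r = sum_{k>=0} C(k + r - 1, r - 1) y^k.
For c = 4, r = 4, k = 9:
4^9 * C(12, 3) = 262144 * 220 = 57671680.

57671680


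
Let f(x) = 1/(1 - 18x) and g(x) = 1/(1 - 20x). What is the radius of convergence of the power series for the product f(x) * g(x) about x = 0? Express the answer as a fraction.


The radius of 1/(1 - 18x) is 1/18 (nearest singularity at x = 1/18), and the radius of 1/(1 - 20x) is 1/20.
The product f(x)*g(x) = 1/((1 - 18x)(1 - 20x)) has singularities at both 1/18 and 1/20, so its radius of convergence is the distance to the nearest one:
min(1/18, 1/20) = 1/20.

1/20


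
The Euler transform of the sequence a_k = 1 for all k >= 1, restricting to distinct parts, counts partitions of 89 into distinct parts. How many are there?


Partitions of 89 into distinct parts can be computed via generating function.
Product (1+x)(1+x^2)(1+x^3)...
The coefficient of x^89 = 173682

173682


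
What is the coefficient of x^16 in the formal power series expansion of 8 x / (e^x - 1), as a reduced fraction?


The exponential generating function for Bernoulli numbers is
x / (e^x - 1) = sum_{k>=0} B_k x^k / k!.
So the coefficient of x^16 in 8 x / (e^x - 1) is 8 B_16 / 16!.
Computing: B_16 = -3617/510, 16! = 20922789888000, giving
8 * -3617/510 / 20922789888000 = -3617/1333827855360000.

-3617/1333827855360000


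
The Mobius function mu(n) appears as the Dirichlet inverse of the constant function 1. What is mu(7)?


7 = 7 (all distinct primes).
mu(7) = (-1)^1 = -1

-1


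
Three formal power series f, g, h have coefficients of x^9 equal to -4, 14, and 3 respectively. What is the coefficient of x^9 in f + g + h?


Series addition is componentwise:
-4 + 14 + 3
= 13

13


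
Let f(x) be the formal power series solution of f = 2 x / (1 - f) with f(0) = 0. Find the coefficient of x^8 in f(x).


Apply Lagrange inversion: f = 2 x * phi(f) with phi(t) = 1/(1 - t), so
[x^n] f = 2^n * (1/n) [t^(n-1)] phi(t)^n = 2^n * (1/n) [t^(n-1)] (1 - t)^(-n) = 2^n * (1/n) C(2n - 2, n - 1) = 2^n * C_{n-1}.
For n = 8: C_7 = C(14, 7) / 8 = 3432/8 = 429.
With the 2^8 = 256 factor, the coefficient is 256 * 429 = 109824.

109824


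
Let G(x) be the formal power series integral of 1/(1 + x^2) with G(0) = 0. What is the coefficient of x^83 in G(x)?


1/(1 + x^2) = sum_{j>=0} (-1)^j x^(2j). Integrating termwise with G(0) = 0:
G(x) = sum_{j>=0} (-1)^j x^(2j+1) / (2j+1) = arctan(x).
Only odd powers are nonzero. For x^83 write 83 = 2*41 + 1, giving
(-1)^41 / 83 = -1/83 = -1/83.

-1/83


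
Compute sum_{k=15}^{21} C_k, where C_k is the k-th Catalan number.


C_15 through C_21: 9694845, 35357670, 129644790, 477638700, 1767263190, 6564120420, 24466267020
Sum = 9694845 + 35357670 + 129644790 + 477638700 + 1767263190 + 6564120420 + 24466267020
= 33449986635

33449986635


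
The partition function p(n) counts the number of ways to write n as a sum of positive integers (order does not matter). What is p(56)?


Using the generating function prod_{k>=1} 1/(1-x^k), we compute p(56).
By dynamic programming over parts 1 through 56:
p(56) = 526823

526823


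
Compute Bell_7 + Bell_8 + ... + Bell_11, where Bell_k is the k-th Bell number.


Recall Bell_k counts set partitions of a k-set (with Bell_0 = 1 by convention).
Bell_7 through Bell_11: 877, 4140, 21147, 115975, 678570
Sum = 877 + 4140 + 21147 + 115975 + 678570 = 820709.

820709


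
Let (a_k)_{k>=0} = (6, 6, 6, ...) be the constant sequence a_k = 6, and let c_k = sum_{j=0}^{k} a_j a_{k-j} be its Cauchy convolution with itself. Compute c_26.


Since a_j = 6 for all j >= 0, the convolution sum becomes
c_k = sum_{j=0}^{k} 6 * 6 = 36 * (k + 1).
Equivalently, the generating function of (a_k) is 6/(1 - x) and its square is 36/(1 - x)^2 = sum_{k>=0} 36(k + 1) x^k.
For k = 26: 36 * 27 = 972.

972


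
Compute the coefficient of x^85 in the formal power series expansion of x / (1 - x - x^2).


Let f(x) = sum_{k>=0} a_k x^k. Multiplying f(x) * (1 - x - x^2) = x and matching coefficients gives a_0 = 0, a_1 = 1, and a_k = a_{k-1} + a_{k-2} for k >= 2. These are the Fibonacci numbers F_k.
Iterating from F_0 = 0, F_1 = 1:
F_0=0, F_1=1, F_2=1, F_3=2, F_4=3, F_5=5, F_6=8, F_7=13, F_8=21, F_9=34, ...
F_85 = 259695496911122585.

259695496911122585


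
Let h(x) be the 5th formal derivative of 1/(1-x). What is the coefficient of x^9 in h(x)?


Differentiating 5 times: d^5/dx^5 [1/(1-x)] = 5!/(1-x)^6.
The expansion 1/(1-x)^6 = sum_{k>=0} C(k+5, 5) x^k, so the coefficient of x^n in 5!/(1-x)^6 is 5! * C(n+5, 5).
For n = 9: 120 * C(14, 5) = 120 * 2002 = 240240

240240


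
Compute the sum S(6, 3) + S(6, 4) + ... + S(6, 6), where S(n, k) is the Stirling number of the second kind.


By definition, S(n, k) counts partitions of an n-set into exactly k nonempty blocks.
Computing row n = 6 for k = 3..6:
S(6, k): 90, 65, 15, 1
Sum = 171.

171


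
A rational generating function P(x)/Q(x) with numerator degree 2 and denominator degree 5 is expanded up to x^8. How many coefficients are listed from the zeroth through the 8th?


Expanding up to x^8 gives the coefficients for x^0, x^1, ..., x^8.
That is 8 + 1 = 9 coefficients in total.

9


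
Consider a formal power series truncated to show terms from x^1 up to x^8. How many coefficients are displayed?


From x^1 to x^8 inclusive, the count is 8 - 1 + 1 = 8.

8


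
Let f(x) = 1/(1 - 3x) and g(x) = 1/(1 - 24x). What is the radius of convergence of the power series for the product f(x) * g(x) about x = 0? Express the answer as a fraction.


The radius of 1/(1 - 3x) is 1/3 (nearest singularity at x = 1/3), and the radius of 1/(1 - 24x) is 1/24.
The product f(x)*g(x) = 1/((1 - 3x)(1 - 24x)) has singularities at both 1/3 and 1/24, so its radius of convergence is the distance to the nearest one:
min(1/3, 1/24) = 1/24.

1/24


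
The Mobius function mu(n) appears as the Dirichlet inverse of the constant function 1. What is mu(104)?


104 has a squared prime factor, so mu(104) = 0.
Factorization reveals a repeated prime.

0


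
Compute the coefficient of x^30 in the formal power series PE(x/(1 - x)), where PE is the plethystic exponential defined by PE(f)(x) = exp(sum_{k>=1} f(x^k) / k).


For f(x) = x/(1 - x) we have
sum_{k>=1} f(x^k) / k = sum_{k>=1} (1/k) * x^k / (1 - x^k) = sum_{k, m >= 1} x^(k m) / k,
which after exponentiating simplifies to
PE(x/(1 - x)) = prod_{k>=1} 1 / (1 - x^k).
This is the generating function for the partition function p(n), so the coefficient of x^30 is p(30).
Computing p(30) by dynamic programming over parts 1, 2, ..., 30: p(30) = 5604.

5604


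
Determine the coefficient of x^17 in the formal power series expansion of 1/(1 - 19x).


The geometric series identity gives 1/(1 - c x) = sum_{k>=0} c^k x^k, so the coefficient of x^k is c^k.
Here c = 19 and k = 17.
Computing: 19^17 = 5480386857784802185939

5480386857784802185939


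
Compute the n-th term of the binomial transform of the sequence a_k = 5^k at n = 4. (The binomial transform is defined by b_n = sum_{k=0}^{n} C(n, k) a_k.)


With a_k = 5^k, b_n = sum_{k=0}^{n} C(n, k) 5^k = (1 + 5)^n by the binomial theorem.
For n = 4: (1 + 5)^4 = 6^4 = 1296.

1296


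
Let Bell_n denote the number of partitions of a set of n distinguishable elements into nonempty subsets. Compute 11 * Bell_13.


Bell_13 can be computed from the Bell triangle or from Dobinski's identity Bell_n = (1/e) * sum_{k>=0} k^n / k!.
Computing Bell_13 = 27644437.
Then 11 * 27644437 = 304088807.

304088807


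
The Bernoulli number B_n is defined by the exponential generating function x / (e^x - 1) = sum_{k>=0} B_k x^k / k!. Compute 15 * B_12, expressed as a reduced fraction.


Bernoulli numbers can also be computed recursively via B_0 = 1 and sum_{j=0}^{m} C(m+1, j) B_j = 0 for m >= 1. Odd-index Bernoulli numbers vanish for k >= 3.
Computing B_12 = -691/2730, so 15 * B_12 = 15 * -691/2730 = -691/182.

-691/182


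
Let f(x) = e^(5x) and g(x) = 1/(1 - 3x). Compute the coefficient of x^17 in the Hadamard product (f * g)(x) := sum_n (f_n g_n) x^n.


Expanding: f_k = 5^k/k! (from e^(5x)) and g_k = 3^k (from 1/(1 - 3x)). So the Hadamard coefficient (f * g)_k = 5^k 3^k / k! = (15)^k / k!.
For k = 17: 15^17/17! = 98526125335693359375/355687428096000 = 1081219482421875/3903291392.

1081219482421875/3903291392


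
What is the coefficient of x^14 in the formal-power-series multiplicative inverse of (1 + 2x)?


The inverse is 1/(1 + 2x). Apply the geometric identity 1/(1 - y) = sum_{k>=0} y^k with y = -2x:
1/(1 + 2x) = sum_{k>=0} (-2)^k x^k.
So the coefficient of x^14 is (-2)^14 = 16384.

16384


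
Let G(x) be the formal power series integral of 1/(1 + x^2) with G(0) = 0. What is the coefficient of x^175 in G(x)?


1/(1 + x^2) = sum_{j>=0} (-1)^j x^(2j). Integrating termwise with G(0) = 0:
G(x) = sum_{j>=0} (-1)^j x^(2j+1) / (2j+1) = arctan(x).
Only odd powers are nonzero. For x^175 write 175 = 2*87 + 1, giving
(-1)^87 / 175 = -1/175 = -1/175.

-1/175


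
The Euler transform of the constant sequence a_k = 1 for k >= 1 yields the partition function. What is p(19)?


The Euler transform converts the sequence a_k = 1 into the number of integer partitions.
Using the recurrence or dynamic programming:
p(19) = 490

490


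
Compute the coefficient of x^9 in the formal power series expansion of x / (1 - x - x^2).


Let f(x) = sum_{k>=0} a_k x^k. Multiplying f(x) * (1 - x - x^2) = x and matching coefficients gives a_0 = 0, a_1 = 1, and a_k = a_{k-1} + a_{k-2} for k >= 2. These are the Fibonacci numbers F_k.
Iterating from F_0 = 0, F_1 = 1:
F_0=0, F_1=1, F_2=1, F_3=2, F_4=3, F_5=5, F_6=8, F_7=13, F_8=21, F_9=34
F_9 = 34.

34


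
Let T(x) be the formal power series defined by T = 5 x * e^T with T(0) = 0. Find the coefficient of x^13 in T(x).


Apply the Lagrange inversion formula: if T = 5 x * phi(T) with phi(t) = e^t, then
[x^n] T = 5^n * (1/n) [t^(n-1)] phi(t)^n = 5^n * (1/n) [t^(n-1)] e^(n t) = 5^n * (1/n) * n^(n-1) / (n-1)! = 5^n * n^(n-1) / n!.
When c = 1 this is the Cayley count of rooted labeled trees on n vertices, divided by n!.
For n = 13: 5^13 * 13^12 / 13! = 1220703125 * 23298085122481/6227020800 = 87507831740087890625/19160064.

87507831740087890625/19160064


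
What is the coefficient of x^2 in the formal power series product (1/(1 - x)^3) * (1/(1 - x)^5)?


Combine the factors: (1/(1 - x)^3) * (1/(1 - x)^5) = 1/(1 - x)^8.
Then use 1/(1 - x)^r = sum_{k>=0} C(k + r - 1, r - 1) x^k with r = 8 and k = 2:
C(9, 7) = 36.

36


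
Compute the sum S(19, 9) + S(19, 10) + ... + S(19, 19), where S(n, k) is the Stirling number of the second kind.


By definition, S(n, k) counts partitions of an n-set into exactly k nonempty blocks.
Computing row n = 19 for k = 9..19:
S(19, k): 1144614626805, 477297033785, 129413217791, 23466951300, 2892439160, 243577530, 13916778, 527136, 12597, 171, 1
Sum = 1777942303054.

1777942303054


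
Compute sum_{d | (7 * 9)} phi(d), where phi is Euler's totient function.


First, 7 * 9 = 63. One classical identity is sum_{d | n} phi(d) = n (each k in [1, n] has a unique gcd with n, and among the k's with gcd(k, n) = n/d there are phi(d) of them). So the sum equals 63. We also verify directly:
Divisors of 63: 1, 3, 7, 9, 21, 63.
phi values: 1, 2, 6, 6, 12, 36.
Sum = 63.

63


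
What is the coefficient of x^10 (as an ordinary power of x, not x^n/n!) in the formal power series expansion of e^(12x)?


The exponential series is e^y = sum_{k>=0} y^k / k!. Substituting y = 12x gives
e^(12x) = sum_{k>=0} 12^k x^k / k!.
So the coefficient of x^n is a^n/n! with a = 12, n = 10:
12^10 / 10! = 61917364224/3628800 = 2985984/175

2985984/175


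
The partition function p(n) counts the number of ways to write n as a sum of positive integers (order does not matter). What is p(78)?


Using the generating function prod_{k>=1} 1/(1-x^k), we compute p(78).
By dynamic programming over parts 1 through 78:
p(78) = 12132164

12132164


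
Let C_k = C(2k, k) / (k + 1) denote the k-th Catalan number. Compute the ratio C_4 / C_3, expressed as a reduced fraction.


Using C_k = (2k)! / (k! (k+1)!), the ratio C_{k+1}/C_k simplifies to
C_{k+1}/C_k = [(2k+2)! / ((k+1)! (k+2)!)] * [k! (k+1)! / (2k)!]
 = (2k+2)(2k+1) / ((k+1)(k+2)) = 2(2k+1) / (k+2).
For k = 3: 2(2*3 + 1) / (3 + 2) = 14/5 = 14/5.

14/5


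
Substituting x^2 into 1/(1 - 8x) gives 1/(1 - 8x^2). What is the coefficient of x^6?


The coefficient of x^(2m) in 1/(1 - 8x^2) is 8^m.
With n = 6 = 2*3, the coefficient is 8^3 = 512.

512


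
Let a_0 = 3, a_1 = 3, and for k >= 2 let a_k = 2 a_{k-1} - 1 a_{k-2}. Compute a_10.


Iterating the recurrence forward:
a_0 = 3
a_1 = 3
a_2 = 2*3 - 1*3 = 3
a_3 = 2*3 - 1*3 = 3
a_4 = 2*3 - 1*3 = 3
a_5 = 2*3 - 1*3 = 3
a_6 = 2*3 - 1*3 = 3
a_7 = 2*3 - 1*3 = 3
a_8 = 2*3 - 1*3 = 3
a_9 = 2*3 - 1*3 = 3
a_10 = 2*3 - 1*3 = 3
So a_10 = 3.

3


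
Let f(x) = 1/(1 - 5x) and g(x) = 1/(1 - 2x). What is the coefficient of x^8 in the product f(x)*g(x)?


The coefficient of x^n in f*g is the Cauchy product: sum_{k=0}^{n} a^k * b^(n-k).
With a=5, b=2, n=8:
sum_{k=0}^{8} 5^k * 2^(8-k)
= 650871

650871


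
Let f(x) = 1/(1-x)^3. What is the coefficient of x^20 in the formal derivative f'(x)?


Differentiate: d/dx [ 1/(1-x)^r ] = r / (1-x)^(r+1).
Here r = 3, so f'(x) = 3 / (1-x)^4.
The expansion of 1/(1-x)^(r+1) has coefficient of x^n equal to C(n+r, r).
So the coefficient of x^20 in f'(x) is
3 * C(23, 3) = 3 * 1771 = 5313

5313


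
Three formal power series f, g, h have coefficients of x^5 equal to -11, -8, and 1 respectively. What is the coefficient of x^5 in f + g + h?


Series addition is componentwise:
-11 + -8 + 1
= -18

-18


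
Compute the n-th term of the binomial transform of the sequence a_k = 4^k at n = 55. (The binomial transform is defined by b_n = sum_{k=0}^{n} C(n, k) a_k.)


With a_k = 4^k, b_n = sum_{k=0}^{n} C(n, k) 4^k = (1 + 4)^n by the binomial theorem.
For n = 55: (1 + 4)^55 = 5^55 = 277555756156289135105907917022705078125.

277555756156289135105907917022705078125


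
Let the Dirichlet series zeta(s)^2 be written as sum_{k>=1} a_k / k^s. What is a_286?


The Dirichlet convolution of the constant function 1 with itself gives (1 * 1)(k) = sum_{d | k} 1 = d(k), the number of positive divisors of k.
Since zeta(s) = sum_{k>=1} 1/k^s, we have zeta(s)^2 = sum_{k>=1} d(k)/k^s, so a_k = d(k).
For k = 286: the divisors are 1, 2, 11, 13, 22, 26, 143, 286.
Count = 8.

8


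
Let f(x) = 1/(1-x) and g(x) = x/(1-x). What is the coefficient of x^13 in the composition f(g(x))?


First simplify the composition: f(g(x)) = 1/(1 - x/(1-x)) = (1-x)/((1-x) - x) = (1-x)/(1-2x).
Now extract the coefficient. Write (1-x)/(1-2x) = 1/(1-2x) - x/(1-2x).
The coefficient of x^n in 1/(1-2x) is 2^n, and in x/(1-2x) is 2^(n-1) (for n >= 1).
So the coefficient of x^13 is 2^13 - 2^12 = 8192 - 4096 = 4096.

4096


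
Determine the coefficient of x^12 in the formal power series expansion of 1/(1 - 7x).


The geometric series identity gives 1/(1 - c x) = sum_{k>=0} c^k x^k, so the coefficient of x^k is c^k.
Here c = 7 and k = 12.
Computing: 7^12 = 13841287201

13841287201


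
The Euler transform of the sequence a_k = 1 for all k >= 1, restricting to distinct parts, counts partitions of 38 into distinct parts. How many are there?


Partitions of 38 into distinct parts can be computed via generating function.
Product (1+x)(1+x^2)(1+x^3)...
The coefficient of x^38 = 864

864


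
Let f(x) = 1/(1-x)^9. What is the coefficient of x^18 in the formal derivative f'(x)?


Differentiate: d/dx [ 1/(1-x)^r ] = r / (1-x)^(r+1).
Here r = 9, so f'(x) = 9 / (1-x)^10.
The expansion of 1/(1-x)^(r+1) has coefficient of x^n equal to C(n+r, r).
So the coefficient of x^18 in f'(x) is
9 * C(27, 9) = 9 * 4686825 = 42181425

42181425


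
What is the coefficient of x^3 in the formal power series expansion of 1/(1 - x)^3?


The expansion 1/(1 - x)^r = sum_{k>=0} C(k + r - 1, r - 1) x^k follows from the multiset / negative-binomial theorem (or from repeated differentiation of the geometric series).
For r = 3 and k = 3:
C(5, 2) = 120 / (2 * 6) = 10.

10


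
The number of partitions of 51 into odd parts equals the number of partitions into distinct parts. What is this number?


Computing partitions of 51 into odd parts (1, 3, 5, ...):
Using the generating function prod_{k>=0} 1/(1-x^(2k+1)),
the count is 4097

4097


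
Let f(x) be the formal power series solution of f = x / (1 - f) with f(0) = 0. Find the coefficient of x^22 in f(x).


Apply Lagrange inversion: f = x * phi(f) with phi(t) = 1/(1 - t), so
[x^n] f = (1/n) [t^(n-1)] phi(t)^n = (1/n) [t^(n-1)] (1 - t)^(-n) = (1/n) C(2n - 2, n - 1) = C_{n-1}.
For n = 22: C_21 = C(42, 21) / 22 = 538257874440/22 = 24466267020 = 24466267020.

24466267020


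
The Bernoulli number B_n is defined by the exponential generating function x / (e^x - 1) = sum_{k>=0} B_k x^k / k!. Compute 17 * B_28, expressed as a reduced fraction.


Bernoulli numbers can also be computed recursively via B_0 = 1 and sum_{j=0}^{m} C(m+1, j) B_j = 0 for m >= 1. Odd-index Bernoulli numbers vanish for k >= 3.
Computing B_28 = -23749461029/870, so 17 * B_28 = 17 * -23749461029/870 = -403740837493/870.

-403740837493/870


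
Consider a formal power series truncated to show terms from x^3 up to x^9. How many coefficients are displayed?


From x^3 to x^9 inclusive, the count is 9 - 3 + 1 = 7.

7


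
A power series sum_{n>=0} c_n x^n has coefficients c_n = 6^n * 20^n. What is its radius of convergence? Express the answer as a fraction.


By the root test (Cauchy-Hadamard), the radius is R = 1 / limsup_n |c_n|^(1/n).
Here |c_n|^(1/n) = (6^n * 20^n)^(1/n) = 6 * 20 = 120 for all n.
So R = 1/120 = 1/120.

1/120


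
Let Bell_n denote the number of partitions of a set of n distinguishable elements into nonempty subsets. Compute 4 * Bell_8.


Bell_8 can be computed from the Bell triangle or from Dobinski's identity Bell_n = (1/e) * sum_{k>=0} k^n / k!.
Computing Bell_8 = 4140.
Then 4 * 4140 = 16560.

16560


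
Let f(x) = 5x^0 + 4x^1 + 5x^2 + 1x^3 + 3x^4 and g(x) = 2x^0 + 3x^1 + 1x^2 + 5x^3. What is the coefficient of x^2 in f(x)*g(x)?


Cauchy product at x^2:
5*1 + 4*3 + 5*2
= 27

27


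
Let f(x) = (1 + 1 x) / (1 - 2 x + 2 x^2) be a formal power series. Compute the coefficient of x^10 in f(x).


Write f(x) = sum_{k>=0} a_k x^k. Multiplying both sides by 1 - 2 x + 2 x^2 gives
(1 - 2 x + 2 x^2) sum_{k>=0} a_k x^k = 1 + 1 x.
Matching coefficients:
 x^0: a_0 = 1
 x^1: a_1 - 2 a_0 = 1  =>  a_1 = 2*1 + 1 = 3
 x^k (k >= 2): a_k = 2 a_{k-1} - 2 a_{k-2}.
Iterating: a_2 = 4, a_3 = 2, a_4 = -4, a_5 = -12, a_6 = -16, a_7 = -8, a_8 = 16, a_9 = 48, a_10 = 64.
So the coefficient of x^10 is 64.

64


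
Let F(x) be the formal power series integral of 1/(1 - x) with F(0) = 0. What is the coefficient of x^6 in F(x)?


1/(1 - x) = sum_{k>=0} x^k. Integrating termwise and using F(0) = 0 gives
F(x) = sum_{k>=0} x^(k+1) / (k+1) = sum_{m>=1} x^m / m = -ln(1 - x).
So the coefficient of x^6 is 1/6 = 1/6.

1/6


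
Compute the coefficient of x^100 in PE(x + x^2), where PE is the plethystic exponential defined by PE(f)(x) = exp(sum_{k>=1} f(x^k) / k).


With f(x) = x + x^2, the exponent is sum_{k>=1} (x^k + x^(2k)) / k = -ln(1 - x) - ln(1 - x^2). Exponentiating:
PE(x + x^2) = 1 / ((1 - x)(1 - x^2)).
This is the generating function for partitions of n into parts of size 1 or 2. The number of 2's can be any j in 0..50, and the rest are 1's, so
[x^100] = floor(100/2) + 1 = 51.

51


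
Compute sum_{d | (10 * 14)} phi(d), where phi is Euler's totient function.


First, 10 * 14 = 140. One classical identity is sum_{d | n} phi(d) = n (each k in [1, n] has a unique gcd with n, and among the k's with gcd(k, n) = n/d there are phi(d) of them). So the sum equals 140. We also verify directly:
Divisors of 140: 1, 2, 4, 5, 7, 10, 14, 20, 28, 35, 70, 140.
phi values: 1, 1, 2, 4, 6, 4, 6, 8, 12, 24, 24, 48.
Sum = 140.

140


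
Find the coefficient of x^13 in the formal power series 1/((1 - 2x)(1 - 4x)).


By partial fractions or Cauchy convolution:
The coefficient equals sum_{k=0}^{13} 2^k * 4^(13-k).
= 134209536

134209536


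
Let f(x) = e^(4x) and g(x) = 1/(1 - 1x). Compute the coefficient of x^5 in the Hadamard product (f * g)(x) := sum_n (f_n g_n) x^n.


Expanding: f_k = 4^k/k! (from e^(4x)) and g_k = 1^k (from 1/(1 - 1x)). So the Hadamard coefficient (f * g)_k = 4^k 1^k / k! = (4)^k / k!.
For k = 5: 4^5/5! = 1024/120 = 128/15.

128/15


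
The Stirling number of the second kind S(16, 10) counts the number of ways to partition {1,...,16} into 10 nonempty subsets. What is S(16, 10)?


Using the explicit formula S(n,k) = (1/k!) sum_{j=0}^{k} (-1)^(k-j) C(k,j) j^n:
S(16, 10) = 193754990
Equivalently, S(n,k) is n! times the coefficient of x^n in the EGF (e^x - 1)^k / k!.

193754990


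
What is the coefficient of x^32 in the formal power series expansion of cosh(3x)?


The Maclaurin series is cosh(t) = sum_{m>=0} t^(2m) / (2m)!, so substituting t = 3x, only even powers of x are nonzero, with coefficient of x^(2m) equal to 3^(2m) / (2m)!.
For x^32 the coefficient is 3^32/32! = 1853020188851841/263130836933693530167218012160000000 = 387420489/55014121340467297648640000000.

387420489/55014121340467297648640000000


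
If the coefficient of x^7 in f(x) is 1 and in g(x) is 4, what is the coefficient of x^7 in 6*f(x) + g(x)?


Scalar multiplication scales coefficients: 6 * 1 = 6.
Then add the g coefficient: 6 + 4
= 10

10


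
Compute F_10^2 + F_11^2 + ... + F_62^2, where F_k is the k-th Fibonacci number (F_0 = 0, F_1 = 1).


There is a standard identity sum_{k=0}^{N} F_k^2 = F_N * F_{N+1} (proved inductively from the telescoping relation F_k^2 = F_k F_{k+1} - F_{k-1} F_k). Then
sum_{k=10}^{62} F_k^2 = F_62 F_63 - F_9 F_10.
Computing: F_62 = 4052739537881, F_63 = 6557470319842, F_9 = 34, F_10 = 55.
Sum = 4052739537881 * 6557470319842 - 34 * 55 = 26575719233704840344932932.

26575719233704840344932932


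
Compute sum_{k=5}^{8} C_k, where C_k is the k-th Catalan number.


C_5 through C_8: 42, 132, 429, 1430
Sum = 42 + 132 + 429 + 1430
= 2033

2033


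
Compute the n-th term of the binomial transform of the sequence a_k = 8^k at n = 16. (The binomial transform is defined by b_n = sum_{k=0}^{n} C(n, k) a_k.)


With a_k = 8^k, b_n = sum_{k=0}^{n} C(n, k) 8^k = (1 + 8)^n by the binomial theorem.
For n = 16: (1 + 8)^16 = 9^16 = 1853020188851841.

1853020188851841
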